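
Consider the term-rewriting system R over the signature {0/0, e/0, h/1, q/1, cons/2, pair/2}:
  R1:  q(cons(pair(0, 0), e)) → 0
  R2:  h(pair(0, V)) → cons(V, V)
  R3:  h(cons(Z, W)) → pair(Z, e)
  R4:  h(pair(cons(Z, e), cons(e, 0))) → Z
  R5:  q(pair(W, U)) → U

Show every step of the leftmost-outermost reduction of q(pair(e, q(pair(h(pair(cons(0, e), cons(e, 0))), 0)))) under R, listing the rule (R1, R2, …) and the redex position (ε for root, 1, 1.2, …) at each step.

0

1. q(pair(e, q(pair(h(pair(cons(0, e), cons(e, 0))), 0))))  →  q(pair(h(pair(cons(0, e), cons(e, 0))), 0))   [R5 at ε]
2. q(pair(h(pair(cons(0, e), cons(e, 0))), 0))  →  0   [R5 at ε]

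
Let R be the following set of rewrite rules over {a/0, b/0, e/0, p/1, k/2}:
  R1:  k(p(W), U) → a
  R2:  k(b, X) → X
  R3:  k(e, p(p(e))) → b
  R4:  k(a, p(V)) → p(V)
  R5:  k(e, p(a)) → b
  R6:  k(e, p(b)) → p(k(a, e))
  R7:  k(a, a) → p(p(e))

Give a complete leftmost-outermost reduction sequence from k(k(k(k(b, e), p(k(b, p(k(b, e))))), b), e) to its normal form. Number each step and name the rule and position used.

1. k(k(k(k(b, e), p(k(b, p(k(b, e))))), b), e)  →  k(k(k(e, p(k(b, p(k(b, e))))), b), e)   [R2 at 1.1.1]
2. k(k(k(e, p(k(b, p(k(b, e))))), b), e)  →  k(k(k(e, p(p(k(b, e)))), b), e)   [R2 at 1.1.2.1]
3. k(k(k(e, p(p(k(b, e)))), b), e)  →  k(k(k(e, p(p(e))), b), e)   [R2 at 1.1.2.1.1]
4. k(k(k(e, p(p(e))), b), e)  →  k(k(b, b), e)   [R3 at 1.1]
5. k(k(b, b), e)  →  k(b, e)   [R2 at 1]
6. k(b, e)  →  e   [R2 at ε]

e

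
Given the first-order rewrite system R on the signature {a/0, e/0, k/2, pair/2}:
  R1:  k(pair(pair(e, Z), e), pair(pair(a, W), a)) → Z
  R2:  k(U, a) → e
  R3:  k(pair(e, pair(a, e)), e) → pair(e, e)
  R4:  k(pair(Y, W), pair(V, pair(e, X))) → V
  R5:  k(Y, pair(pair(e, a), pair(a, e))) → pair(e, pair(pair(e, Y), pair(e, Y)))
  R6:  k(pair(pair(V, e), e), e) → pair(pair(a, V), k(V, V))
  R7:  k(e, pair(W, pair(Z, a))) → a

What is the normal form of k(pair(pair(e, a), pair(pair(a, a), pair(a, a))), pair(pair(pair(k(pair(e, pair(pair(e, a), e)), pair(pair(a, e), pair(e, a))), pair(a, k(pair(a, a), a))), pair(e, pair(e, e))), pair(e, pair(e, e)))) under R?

pair(pair(pair(a, e), pair(a, e)), pair(e, pair(e, e)))

1. k(pair(pair(e, a), pair(pair(a, a), pair(a, a))), pair(pair(pair(k(pair(e, pair(pair(e, a), e)), pair(pair(a, e), pair(e, a))), pair(a, k(pair(a, a), a))), pair(e, pair(e, e))), pair(e, pair(e, e))))  →  pair(pair(k(pair(e, pair(pair(e, a), e)), pair(pair(a, e), pair(e, a))), pair(a, k(pair(a, a), a))), pair(e, pair(e, e)))   [R4 at ε]
2. pair(pair(k(pair(e, pair(pair(e, a), e)), pair(pair(a, e), pair(e, a))), pair(a, k(pair(a, a), a))), pair(e, pair(e, e)))  →  pair(pair(pair(a, e), pair(a, k(pair(a, a), a))), pair(e, pair(e, e)))   [R4 at 1.1]
3. pair(pair(pair(a, e), pair(a, k(pair(a, a), a))), pair(e, pair(e, e)))  →  pair(pair(pair(a, e), pair(a, e)), pair(e, pair(e, e)))   [R2 at 1.2.2]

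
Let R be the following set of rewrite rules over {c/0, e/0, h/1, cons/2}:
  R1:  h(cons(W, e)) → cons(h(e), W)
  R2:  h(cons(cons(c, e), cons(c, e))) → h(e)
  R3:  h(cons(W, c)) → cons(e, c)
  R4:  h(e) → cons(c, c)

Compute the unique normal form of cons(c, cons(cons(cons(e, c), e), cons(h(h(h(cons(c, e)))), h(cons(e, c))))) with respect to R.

cons(c, cons(cons(cons(e, c), e), cons(cons(e, c), cons(e, c))))

1. cons(c, cons(cons(cons(e, c), e), cons(h(h(h(cons(c, e)))), h(cons(e, c)))))  →  cons(c, cons(cons(cons(e, c), e), cons(h(h(cons(h(e), c))), h(cons(e, c)))))   [R1 at 2.2.1.1.1]
2. cons(c, cons(cons(cons(e, c), e), cons(h(h(cons(h(e), c))), h(cons(e, c)))))  →  cons(c, cons(cons(cons(e, c), e), cons(h(cons(e, c)), h(cons(e, c)))))   [R3 at 2.2.1.1]
3. cons(c, cons(cons(cons(e, c), e), cons(h(cons(e, c)), h(cons(e, c)))))  →  cons(c, cons(cons(cons(e, c), e), cons(cons(e, c), h(cons(e, c)))))   [R3 at 2.2.1]
4. cons(c, cons(cons(cons(e, c), e), cons(cons(e, c), h(cons(e, c)))))  →  cons(c, cons(cons(cons(e, c), e), cons(cons(e, c), cons(e, c))))   [R3 at 2.2.2]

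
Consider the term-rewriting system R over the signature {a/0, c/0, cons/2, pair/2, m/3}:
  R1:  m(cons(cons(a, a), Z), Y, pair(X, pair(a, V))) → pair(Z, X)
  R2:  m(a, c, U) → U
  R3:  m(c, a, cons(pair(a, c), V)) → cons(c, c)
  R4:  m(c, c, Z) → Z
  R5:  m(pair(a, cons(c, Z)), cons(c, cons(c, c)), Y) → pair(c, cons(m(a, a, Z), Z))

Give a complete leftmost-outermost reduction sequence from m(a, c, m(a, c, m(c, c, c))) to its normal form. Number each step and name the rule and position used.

c

1. m(a, c, m(a, c, m(c, c, c)))  →  m(a, c, m(c, c, c))   [R2 at ε]
2. m(a, c, m(c, c, c))  →  m(c, c, c)   [R2 at ε]
3. m(c, c, c)  →  c   [R4 at ε]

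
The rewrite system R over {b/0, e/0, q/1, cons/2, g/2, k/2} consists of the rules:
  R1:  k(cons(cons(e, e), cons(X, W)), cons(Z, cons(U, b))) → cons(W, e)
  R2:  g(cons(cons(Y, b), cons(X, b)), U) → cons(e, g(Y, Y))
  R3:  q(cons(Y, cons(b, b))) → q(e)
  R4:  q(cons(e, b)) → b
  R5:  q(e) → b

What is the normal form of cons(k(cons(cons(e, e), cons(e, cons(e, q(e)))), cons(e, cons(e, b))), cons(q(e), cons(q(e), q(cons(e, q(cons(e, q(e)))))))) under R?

cons(cons(cons(e, b), e), cons(b, cons(b, b)))

1. cons(k(cons(cons(e, e), cons(e, cons(e, q(e)))), cons(e, cons(e, b))), cons(q(e), cons(q(e), q(cons(e, q(cons(e, q(e))))))))  →  cons(cons(cons(e, q(e)), e), cons(q(e), cons(q(e), q(cons(e, q(cons(e, q(e))))))))   [R1 at 1]
2. cons(cons(cons(e, q(e)), e), cons(q(e), cons(q(e), q(cons(e, q(cons(e, q(e))))))))  →  cons(cons(cons(e, b), e), cons(q(e), cons(q(e), q(cons(e, q(cons(e, q(e))))))))   [R5 at 1.1.2]
3. cons(cons(cons(e, b), e), cons(q(e), cons(q(e), q(cons(e, q(cons(e, q(e))))))))  →  cons(cons(cons(e, b), e), cons(b, cons(q(e), q(cons(e, q(cons(e, q(e))))))))   [R5 at 2.1]
4. cons(cons(cons(e, b), e), cons(b, cons(q(e), q(cons(e, q(cons(e, q(e))))))))  →  cons(cons(cons(e, b), e), cons(b, cons(b, q(cons(e, q(cons(e, q(e))))))))   [R5 at 2.2.1]
5. cons(cons(cons(e, b), e), cons(b, cons(b, q(cons(e, q(cons(e, q(e))))))))  →  cons(cons(cons(e, b), e), cons(b, cons(b, q(cons(e, q(cons(e, b)))))))   [R5 at 2.2.2.1.2.1.2]
6. cons(cons(cons(e, b), e), cons(b, cons(b, q(cons(e, q(cons(e, b)))))))  →  cons(cons(cons(e, b), e), cons(b, cons(b, q(cons(e, b)))))   [R4 at 2.2.2.1.2]
7. cons(cons(cons(e, b), e), cons(b, cons(b, q(cons(e, b)))))  →  cons(cons(cons(e, b), e), cons(b, cons(b, b)))   [R4 at 2.2.2]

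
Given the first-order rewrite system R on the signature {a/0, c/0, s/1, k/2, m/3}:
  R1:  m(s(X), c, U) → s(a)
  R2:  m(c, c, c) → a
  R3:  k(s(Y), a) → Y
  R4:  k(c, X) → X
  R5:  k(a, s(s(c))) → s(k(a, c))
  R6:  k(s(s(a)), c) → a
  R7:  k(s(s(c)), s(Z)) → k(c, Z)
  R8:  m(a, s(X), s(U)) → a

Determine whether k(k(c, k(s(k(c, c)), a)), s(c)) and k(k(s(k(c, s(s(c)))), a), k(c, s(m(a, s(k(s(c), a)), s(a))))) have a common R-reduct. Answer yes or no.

no — NF(t₁) = s(c), NF(t₂) = a

Reduce t₁ = k(k(c, k(s(k(c, c)), a)), s(c)):
1. k(k(c, k(s(k(c, c)), a)), s(c))  →  k(k(s(k(c, c)), a), s(c))   [R4 at 1]
2. k(k(s(k(c, c)), a), s(c))  →  k(k(c, c), s(c))   [R3 at 1]
3. k(k(c, c), s(c))  →  k(c, s(c))   [R4 at 1]
4. k(c, s(c))  →  s(c)   [R4 at ε]

Reduce t₂ = k(k(s(k(c, s(s(c)))), a), k(c, s(m(a, s(k(s(c), a)), s(a))))):
1. k(k(s(k(c, s(s(c)))), a), k(c, s(m(a, s(k(s(c), a)), s(a)))))  →  k(k(c, s(s(c))), k(c, s(m(a, s(k(s(c), a)), s(a)))))   [R3 at 1]
2. k(k(c, s(s(c))), k(c, s(m(a, s(k(s(c), a)), s(a)))))  →  k(s(s(c)), k(c, s(m(a, s(k(s(c), a)), s(a)))))   [R4 at 1]
3. k(s(s(c)), k(c, s(m(a, s(k(s(c), a)), s(a)))))  →  k(s(s(c)), s(m(a, s(k(s(c), a)), s(a))))   [R4 at 2]
4. k(s(s(c)), s(m(a, s(k(s(c), a)), s(a))))  →  k(c, m(a, s(k(s(c), a)), s(a)))   [R7 at ε]
5. k(c, m(a, s(k(s(c), a)), s(a)))  →  m(a, s(k(s(c), a)), s(a))   [R4 at ε]
6. m(a, s(k(s(c), a)), s(a))  →  a   [R8 at ε]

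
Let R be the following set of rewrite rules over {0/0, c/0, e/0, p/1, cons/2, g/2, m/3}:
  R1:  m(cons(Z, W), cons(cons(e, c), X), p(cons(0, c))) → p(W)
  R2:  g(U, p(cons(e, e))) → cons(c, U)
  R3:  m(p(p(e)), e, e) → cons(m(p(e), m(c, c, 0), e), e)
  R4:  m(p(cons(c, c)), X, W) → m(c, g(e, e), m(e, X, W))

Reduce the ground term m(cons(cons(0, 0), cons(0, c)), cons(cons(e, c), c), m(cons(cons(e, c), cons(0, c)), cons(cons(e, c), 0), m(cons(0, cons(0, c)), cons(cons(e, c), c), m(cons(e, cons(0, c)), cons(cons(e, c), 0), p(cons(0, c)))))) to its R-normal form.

1. m(cons(cons(0, 0), cons(0, c)), cons(cons(e, c), c), m(cons(cons(e, c), cons(0, c)), cons(cons(e, c), 0), m(cons(0, cons(0, c)), cons(cons(e, c), c), m(cons(e, cons(0, c)), cons(cons(e, c), 0), p(cons(0, c))))))  →  m(cons(cons(0, 0), cons(0, c)), cons(cons(e, c), c), m(cons(cons(e, c), cons(0, c)), cons(cons(e, c), 0), m(cons(0, cons(0, c)), cons(cons(e, c), c), p(cons(0, c)))))   [R1 at 3.3.3]
2. m(cons(cons(0, 0), cons(0, c)), cons(cons(e, c), c), m(cons(cons(e, c), cons(0, c)), cons(cons(e, c), 0), m(cons(0, cons(0, c)), cons(cons(e, c), c), p(cons(0, c)))))  →  m(cons(cons(0, 0), cons(0, c)), cons(cons(e, c), c), m(cons(cons(e, c), cons(0, c)), cons(cons(e, c), 0), p(cons(0, c))))   [R1 at 3.3]
3. m(cons(cons(0, 0), cons(0, c)), cons(cons(e, c), c), m(cons(cons(e, c), cons(0, c)), cons(cons(e, c), 0), p(cons(0, c))))  →  m(cons(cons(0, 0), cons(0, c)), cons(cons(e, c), c), p(cons(0, c)))   [R1 at 3]
4. m(cons(cons(0, 0), cons(0, c)), cons(cons(e, c), c), p(cons(0, c)))  →  p(cons(0, c))   [R1 at ε]

p(cons(0, c))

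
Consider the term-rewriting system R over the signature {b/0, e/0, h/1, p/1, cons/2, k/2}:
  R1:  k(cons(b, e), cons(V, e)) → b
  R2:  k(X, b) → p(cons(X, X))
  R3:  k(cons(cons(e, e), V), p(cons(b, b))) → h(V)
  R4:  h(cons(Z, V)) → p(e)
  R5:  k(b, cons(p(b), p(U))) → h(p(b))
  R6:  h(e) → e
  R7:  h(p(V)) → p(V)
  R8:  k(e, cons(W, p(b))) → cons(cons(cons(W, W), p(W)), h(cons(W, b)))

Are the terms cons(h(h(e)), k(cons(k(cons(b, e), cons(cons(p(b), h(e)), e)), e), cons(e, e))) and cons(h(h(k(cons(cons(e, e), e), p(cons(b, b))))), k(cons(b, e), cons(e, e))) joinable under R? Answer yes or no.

yes — NF(t₁) = cons(e, b), NF(t₂) = cons(e, b)

Reduce t₁ = cons(h(h(e)), k(cons(k(cons(b, e), cons(cons(p(b), h(e)), e)), e), cons(e, e))):
1. cons(h(h(e)), k(cons(k(cons(b, e), cons(cons(p(b), h(e)), e)), e), cons(e, e)))  →  cons(h(e), k(cons(k(cons(b, e), cons(cons(p(b), h(e)), e)), e), cons(e, e)))   [R6 at 1.1]
2. cons(h(e), k(cons(k(cons(b, e), cons(cons(p(b), h(e)), e)), e), cons(e, e)))  →  cons(e, k(cons(k(cons(b, e), cons(cons(p(b), h(e)), e)), e), cons(e, e)))   [R6 at 1]
3. cons(e, k(cons(k(cons(b, e), cons(cons(p(b), h(e)), e)), e), cons(e, e)))  →  cons(e, k(cons(b, e), cons(e, e)))   [R1 at 2.1.1]
4. cons(e, k(cons(b, e), cons(e, e)))  →  cons(e, b)   [R1 at 2]

Reduce t₂ = cons(h(h(k(cons(cons(e, e), e), p(cons(b, b))))), k(cons(b, e), cons(e, e))):
1. cons(h(h(k(cons(cons(e, e), e), p(cons(b, b))))), k(cons(b, e), cons(e, e)))  →  cons(h(h(h(e))), k(cons(b, e), cons(e, e)))   [R3 at 1.1.1]
2. cons(h(h(h(e))), k(cons(b, e), cons(e, e)))  →  cons(h(h(e)), k(cons(b, e), cons(e, e)))   [R6 at 1.1.1]
3. cons(h(h(e)), k(cons(b, e), cons(e, e)))  →  cons(h(e), k(cons(b, e), cons(e, e)))   [R6 at 1.1]
4. cons(h(e), k(cons(b, e), cons(e, e)))  →  cons(e, k(cons(b, e), cons(e, e)))   [R6 at 1]
5. cons(e, k(cons(b, e), cons(e, e)))  →  cons(e, b)   [R1 at 2]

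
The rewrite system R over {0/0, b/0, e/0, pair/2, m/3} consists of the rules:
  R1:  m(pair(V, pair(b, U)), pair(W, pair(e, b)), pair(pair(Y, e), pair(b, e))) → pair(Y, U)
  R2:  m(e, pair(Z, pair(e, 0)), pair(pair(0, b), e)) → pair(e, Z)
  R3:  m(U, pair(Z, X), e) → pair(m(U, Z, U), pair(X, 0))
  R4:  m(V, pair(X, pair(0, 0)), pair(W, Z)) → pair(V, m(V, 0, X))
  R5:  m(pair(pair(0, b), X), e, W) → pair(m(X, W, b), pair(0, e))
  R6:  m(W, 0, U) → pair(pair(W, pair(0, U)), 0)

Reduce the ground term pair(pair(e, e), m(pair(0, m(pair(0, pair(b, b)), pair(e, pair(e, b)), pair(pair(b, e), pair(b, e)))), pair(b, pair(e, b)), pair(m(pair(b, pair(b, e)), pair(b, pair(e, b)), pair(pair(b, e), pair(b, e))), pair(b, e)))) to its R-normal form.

1. pair(pair(e, e), m(pair(0, m(pair(0, pair(b, b)), pair(e, pair(e, b)), pair(pair(b, e), pair(b, e)))), pair(b, pair(e, b)), pair(m(pair(b, pair(b, e)), pair(b, pair(e, b)), pair(pair(b, e), pair(b, e))), pair(b, e))))  →  pair(pair(e, e), m(pair(0, pair(b, b)), pair(b, pair(e, b)), pair(m(pair(b, pair(b, e)), pair(b, pair(e, b)), pair(pair(b, e), pair(b, e))), pair(b, e))))   [R1 at 2.1.2]
2. pair(pair(e, e), m(pair(0, pair(b, b)), pair(b, pair(e, b)), pair(m(pair(b, pair(b, e)), pair(b, pair(e, b)), pair(pair(b, e), pair(b, e))), pair(b, e))))  →  pair(pair(e, e), m(pair(0, pair(b, b)), pair(b, pair(e, b)), pair(pair(b, e), pair(b, e))))   [R1 at 2.3.1]
3. pair(pair(e, e), m(pair(0, pair(b, b)), pair(b, pair(e, b)), pair(pair(b, e), pair(b, e))))  →  pair(pair(e, e), pair(b, b))   [R1 at 2]

pair(pair(e, e), pair(b, b))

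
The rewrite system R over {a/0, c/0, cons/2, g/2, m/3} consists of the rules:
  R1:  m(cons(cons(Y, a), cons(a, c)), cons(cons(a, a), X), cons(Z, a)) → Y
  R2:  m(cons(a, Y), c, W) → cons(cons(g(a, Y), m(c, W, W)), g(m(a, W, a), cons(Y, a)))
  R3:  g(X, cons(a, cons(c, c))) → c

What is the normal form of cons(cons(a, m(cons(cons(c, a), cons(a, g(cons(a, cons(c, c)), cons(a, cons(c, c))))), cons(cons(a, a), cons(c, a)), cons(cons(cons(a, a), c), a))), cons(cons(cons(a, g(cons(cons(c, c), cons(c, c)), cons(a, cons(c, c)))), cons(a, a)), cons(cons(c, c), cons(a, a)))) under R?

1. cons(cons(a, m(cons(cons(c, a), cons(a, g(cons(a, cons(c, c)), cons(a, cons(c, c))))), cons(cons(a, a), cons(c, a)), cons(cons(cons(a, a), c), a))), cons(cons(cons(a, g(cons(cons(c, c), cons(c, c)), cons(a, cons(c, c)))), cons(a, a)), cons(cons(c, c), cons(a, a))))  →  cons(cons(a, m(cons(cons(c, a), cons(a, c)), cons(cons(a, a), cons(c, a)), cons(cons(cons(a, a), c), a))), cons(cons(cons(a, g(cons(cons(c, c), cons(c, c)), cons(a, cons(c, c)))), cons(a, a)), cons(cons(c, c), cons(a, a))))   [R3 at 1.2.1.2.2]
2. cons(cons(a, m(cons(cons(c, a), cons(a, c)), cons(cons(a, a), cons(c, a)), cons(cons(cons(a, a), c), a))), cons(cons(cons(a, g(cons(cons(c, c), cons(c, c)), cons(a, cons(c, c)))), cons(a, a)), cons(cons(c, c), cons(a, a))))  →  cons(cons(a, c), cons(cons(cons(a, g(cons(cons(c, c), cons(c, c)), cons(a, cons(c, c)))), cons(a, a)), cons(cons(c, c), cons(a, a))))   [R1 at 1.2]
3. cons(cons(a, c), cons(cons(cons(a, g(cons(cons(c, c), cons(c, c)), cons(a, cons(c, c)))), cons(a, a)), cons(cons(c, c), cons(a, a))))  →  cons(cons(a, c), cons(cons(cons(a, c), cons(a, a)), cons(cons(c, c), cons(a, a))))   [R3 at 2.1.1.2]

cons(cons(a, c), cons(cons(cons(a, c), cons(a, a)), cons(cons(c, c), cons(a, a))))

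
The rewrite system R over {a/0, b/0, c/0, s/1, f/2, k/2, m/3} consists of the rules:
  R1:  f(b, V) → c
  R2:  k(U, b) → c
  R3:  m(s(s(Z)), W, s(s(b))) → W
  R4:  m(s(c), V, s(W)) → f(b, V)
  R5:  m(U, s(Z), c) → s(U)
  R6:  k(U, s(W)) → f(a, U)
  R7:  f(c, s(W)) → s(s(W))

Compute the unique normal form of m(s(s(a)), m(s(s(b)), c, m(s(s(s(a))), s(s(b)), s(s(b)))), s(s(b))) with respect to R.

1. m(s(s(a)), m(s(s(b)), c, m(s(s(s(a))), s(s(b)), s(s(b)))), s(s(b)))  →  m(s(s(b)), c, m(s(s(s(a))), s(s(b)), s(s(b))))   [R3 at ε]
2. m(s(s(b)), c, m(s(s(s(a))), s(s(b)), s(s(b))))  →  m(s(s(b)), c, s(s(b)))   [R3 at 3]
3. m(s(s(b)), c, s(s(b)))  →  c   [R3 at ε]

c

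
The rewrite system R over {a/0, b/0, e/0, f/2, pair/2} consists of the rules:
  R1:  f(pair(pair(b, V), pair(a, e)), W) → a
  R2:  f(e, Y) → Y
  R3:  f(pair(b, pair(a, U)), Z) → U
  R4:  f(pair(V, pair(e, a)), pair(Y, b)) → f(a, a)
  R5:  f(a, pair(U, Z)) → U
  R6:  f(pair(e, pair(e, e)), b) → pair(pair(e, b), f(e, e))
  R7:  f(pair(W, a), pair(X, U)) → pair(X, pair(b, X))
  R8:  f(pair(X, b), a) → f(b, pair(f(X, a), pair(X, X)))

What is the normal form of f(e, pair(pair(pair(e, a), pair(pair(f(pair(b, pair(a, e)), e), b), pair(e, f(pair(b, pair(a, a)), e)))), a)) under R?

pair(pair(pair(e, a), pair(pair(e, b), pair(e, a))), a)

1. f(e, pair(pair(pair(e, a), pair(pair(f(pair(b, pair(a, e)), e), b), pair(e, f(pair(b, pair(a, a)), e)))), a))  →  pair(pair(pair(e, a), pair(pair(f(pair(b, pair(a, e)), e), b), pair(e, f(pair(b, pair(a, a)), e)))), a)   [R2 at ε]
2. pair(pair(pair(e, a), pair(pair(f(pair(b, pair(a, e)), e), b), pair(e, f(pair(b, pair(a, a)), e)))), a)  →  pair(pair(pair(e, a), pair(pair(e, b), pair(e, f(pair(b, pair(a, a)), e)))), a)   [R3 at 1.2.1.1]
3. pair(pair(pair(e, a), pair(pair(e, b), pair(e, f(pair(b, pair(a, a)), e)))), a)  →  pair(pair(pair(e, a), pair(pair(e, b), pair(e, a))), a)   [R3 at 1.2.2.2]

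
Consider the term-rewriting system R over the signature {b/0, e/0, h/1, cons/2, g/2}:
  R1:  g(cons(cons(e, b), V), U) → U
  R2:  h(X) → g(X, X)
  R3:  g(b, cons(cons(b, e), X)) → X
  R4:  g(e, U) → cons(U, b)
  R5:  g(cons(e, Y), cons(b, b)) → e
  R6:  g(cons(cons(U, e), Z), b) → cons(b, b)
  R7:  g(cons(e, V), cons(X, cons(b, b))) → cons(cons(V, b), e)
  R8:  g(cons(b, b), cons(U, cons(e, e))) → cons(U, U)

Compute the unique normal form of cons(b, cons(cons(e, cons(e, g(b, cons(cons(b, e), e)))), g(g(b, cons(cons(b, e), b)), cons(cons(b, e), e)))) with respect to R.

1. cons(b, cons(cons(e, cons(e, g(b, cons(cons(b, e), e)))), g(g(b, cons(cons(b, e), b)), cons(cons(b, e), e))))  →  cons(b, cons(cons(e, cons(e, e)), g(g(b, cons(cons(b, e), b)), cons(cons(b, e), e))))   [R3 at 2.1.2.2]
2. cons(b, cons(cons(e, cons(e, e)), g(g(b, cons(cons(b, e), b)), cons(cons(b, e), e))))  →  cons(b, cons(cons(e, cons(e, e)), g(b, cons(cons(b, e), e))))   [R3 at 2.2.1]
3. cons(b, cons(cons(e, cons(e, e)), g(b, cons(cons(b, e), e))))  →  cons(b, cons(cons(e, cons(e, e)), e))   [R3 at 2.2]

cons(b, cons(cons(e, cons(e, e)), e))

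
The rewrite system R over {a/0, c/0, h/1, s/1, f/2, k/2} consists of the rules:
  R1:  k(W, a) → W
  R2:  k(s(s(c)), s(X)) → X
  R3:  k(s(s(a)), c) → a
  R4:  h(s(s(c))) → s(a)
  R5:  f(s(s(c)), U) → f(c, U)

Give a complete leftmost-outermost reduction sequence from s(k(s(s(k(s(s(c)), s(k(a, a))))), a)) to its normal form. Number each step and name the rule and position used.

s(s(s(a)))

1. s(k(s(s(k(s(s(c)), s(k(a, a))))), a))  →  s(s(s(k(s(s(c)), s(k(a, a))))))   [R1 at 1]
2. s(s(s(k(s(s(c)), s(k(a, a))))))  →  s(s(s(k(a, a))))   [R2 at 1.1.1]
3. s(s(s(k(a, a))))  →  s(s(s(a)))   [R1 at 1.1.1]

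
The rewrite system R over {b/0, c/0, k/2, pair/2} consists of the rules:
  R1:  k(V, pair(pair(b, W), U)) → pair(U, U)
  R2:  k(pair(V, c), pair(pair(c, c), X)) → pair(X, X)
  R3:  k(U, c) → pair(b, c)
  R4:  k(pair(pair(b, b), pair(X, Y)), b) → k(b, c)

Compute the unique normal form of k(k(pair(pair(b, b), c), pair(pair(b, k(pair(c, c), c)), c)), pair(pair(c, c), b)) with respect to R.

pair(b, b)

1. k(k(pair(pair(b, b), c), pair(pair(b, k(pair(c, c), c)), c)), pair(pair(c, c), b))  →  k(pair(c, c), pair(pair(c, c), b))   [R1 at 1]
2. k(pair(c, c), pair(pair(c, c), b))  →  pair(b, b)   [R2 at ε]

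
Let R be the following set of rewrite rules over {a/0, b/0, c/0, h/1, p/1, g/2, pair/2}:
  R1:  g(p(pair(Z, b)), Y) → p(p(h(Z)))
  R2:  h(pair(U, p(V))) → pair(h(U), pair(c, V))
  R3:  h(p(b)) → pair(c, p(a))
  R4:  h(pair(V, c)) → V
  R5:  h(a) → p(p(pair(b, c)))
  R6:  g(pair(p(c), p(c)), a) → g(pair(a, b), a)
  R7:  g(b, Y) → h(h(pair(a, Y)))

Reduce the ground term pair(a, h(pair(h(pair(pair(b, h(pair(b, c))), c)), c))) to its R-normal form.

1. pair(a, h(pair(h(pair(pair(b, h(pair(b, c))), c)), c)))  →  pair(a, h(pair(pair(b, h(pair(b, c))), c)))   [R4 at 2]
2. pair(a, h(pair(pair(b, h(pair(b, c))), c)))  →  pair(a, pair(b, h(pair(b, c))))   [R4 at 2]
3. pair(a, pair(b, h(pair(b, c))))  →  pair(a, pair(b, b))   [R4 at 2.2]

pair(a, pair(b, b))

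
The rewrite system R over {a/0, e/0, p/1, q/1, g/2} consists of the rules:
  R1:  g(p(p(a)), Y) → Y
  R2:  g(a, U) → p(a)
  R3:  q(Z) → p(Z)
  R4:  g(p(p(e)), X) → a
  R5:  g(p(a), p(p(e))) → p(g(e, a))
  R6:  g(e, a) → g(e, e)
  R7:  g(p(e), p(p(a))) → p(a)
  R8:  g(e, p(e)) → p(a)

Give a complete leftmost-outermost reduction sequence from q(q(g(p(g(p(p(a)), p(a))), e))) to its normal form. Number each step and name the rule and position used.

1. q(q(g(p(g(p(p(a)), p(a))), e)))  →  p(q(g(p(g(p(p(a)), p(a))), e)))   [R3 at ε]
2. p(q(g(p(g(p(p(a)), p(a))), e)))  →  p(p(g(p(g(p(p(a)), p(a))), e)))   [R3 at 1]
3. p(p(g(p(g(p(p(a)), p(a))), e)))  →  p(p(g(p(p(a)), e)))   [R1 at 1.1.1.1]
4. p(p(g(p(p(a)), e)))  →  p(p(e))   [R1 at 1.1]

p(p(e))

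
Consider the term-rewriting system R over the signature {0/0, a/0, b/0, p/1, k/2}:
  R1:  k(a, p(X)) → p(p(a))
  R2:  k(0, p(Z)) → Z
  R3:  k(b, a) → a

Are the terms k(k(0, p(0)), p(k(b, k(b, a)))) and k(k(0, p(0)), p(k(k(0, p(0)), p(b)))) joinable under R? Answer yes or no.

Reduce t₁ = k(k(0, p(0)), p(k(b, k(b, a)))):
1. k(k(0, p(0)), p(k(b, k(b, a))))  →  k(0, p(k(b, k(b, a))))   [R2 at 1]
2. k(0, p(k(b, k(b, a))))  →  k(b, k(b, a))   [R2 at ε]
3. k(b, k(b, a))  →  k(b, a)   [R3 at 2]
4. k(b, a)  →  a   [R3 at ε]

Reduce t₂ = k(k(0, p(0)), p(k(k(0, p(0)), p(b)))):
1. k(k(0, p(0)), p(k(k(0, p(0)), p(b))))  →  k(0, p(k(k(0, p(0)), p(b))))   [R2 at 1]
2. k(0, p(k(k(0, p(0)), p(b))))  →  k(k(0, p(0)), p(b))   [R2 at ε]
3. k(k(0, p(0)), p(b))  →  k(0, p(b))   [R2 at 1]
4. k(0, p(b))  →  b   [R2 at ε]

no — NF(t₁) = a, NF(t₂) = b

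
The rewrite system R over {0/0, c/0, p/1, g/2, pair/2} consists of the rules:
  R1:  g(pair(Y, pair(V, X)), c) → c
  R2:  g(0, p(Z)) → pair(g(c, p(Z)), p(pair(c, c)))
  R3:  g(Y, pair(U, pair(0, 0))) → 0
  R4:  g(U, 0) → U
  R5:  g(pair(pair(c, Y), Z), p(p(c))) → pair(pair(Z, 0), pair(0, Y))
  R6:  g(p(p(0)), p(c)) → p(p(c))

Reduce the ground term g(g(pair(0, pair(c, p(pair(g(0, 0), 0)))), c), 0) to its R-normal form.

1. g(g(pair(0, pair(c, p(pair(g(0, 0), 0)))), c), 0)  →  g(pair(0, pair(c, p(pair(g(0, 0), 0)))), c)   [R4 at ε]
2. g(pair(0, pair(c, p(pair(g(0, 0), 0)))), c)  →  c   [R1 at ε]

c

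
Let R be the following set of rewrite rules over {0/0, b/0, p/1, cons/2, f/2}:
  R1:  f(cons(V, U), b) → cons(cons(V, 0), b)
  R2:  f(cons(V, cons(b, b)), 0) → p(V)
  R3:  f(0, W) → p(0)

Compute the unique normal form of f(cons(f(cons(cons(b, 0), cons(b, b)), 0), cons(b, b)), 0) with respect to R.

p(p(cons(b, 0)))

1. f(cons(f(cons(cons(b, 0), cons(b, b)), 0), cons(b, b)), 0)  →  p(f(cons(cons(b, 0), cons(b, b)), 0))   [R2 at ε]
2. p(f(cons(cons(b, 0), cons(b, b)), 0))  →  p(p(cons(b, 0)))   [R2 at 1]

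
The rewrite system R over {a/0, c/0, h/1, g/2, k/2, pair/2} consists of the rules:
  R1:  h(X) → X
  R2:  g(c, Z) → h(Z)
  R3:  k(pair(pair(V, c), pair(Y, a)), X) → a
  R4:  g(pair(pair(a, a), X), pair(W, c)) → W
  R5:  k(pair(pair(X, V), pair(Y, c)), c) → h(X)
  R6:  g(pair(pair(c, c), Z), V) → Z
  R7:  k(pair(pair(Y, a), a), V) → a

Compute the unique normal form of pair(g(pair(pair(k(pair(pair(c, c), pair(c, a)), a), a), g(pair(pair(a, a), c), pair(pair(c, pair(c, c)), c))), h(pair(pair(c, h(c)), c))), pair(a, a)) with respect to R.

pair(pair(c, c), pair(a, a))

1. pair(g(pair(pair(k(pair(pair(c, c), pair(c, a)), a), a), g(pair(pair(a, a), c), pair(pair(c, pair(c, c)), c))), h(pair(pair(c, h(c)), c))), pair(a, a))  →  pair(g(pair(pair(a, a), g(pair(pair(a, a), c), pair(pair(c, pair(c, c)), c))), h(pair(pair(c, h(c)), c))), pair(a, a))   [R3 at 1.1.1.1]
2. pair(g(pair(pair(a, a), g(pair(pair(a, a), c), pair(pair(c, pair(c, c)), c))), h(pair(pair(c, h(c)), c))), pair(a, a))  →  pair(g(pair(pair(a, a), pair(c, pair(c, c))), h(pair(pair(c, h(c)), c))), pair(a, a))   [R4 at 1.1.2]
3. pair(g(pair(pair(a, a), pair(c, pair(c, c))), h(pair(pair(c, h(c)), c))), pair(a, a))  →  pair(g(pair(pair(a, a), pair(c, pair(c, c))), pair(pair(c, h(c)), c)), pair(a, a))   [R1 at 1.2]
4. pair(g(pair(pair(a, a), pair(c, pair(c, c))), pair(pair(c, h(c)), c)), pair(a, a))  →  pair(pair(c, h(c)), pair(a, a))   [R4 at 1]
5. pair(pair(c, h(c)), pair(a, a))  →  pair(pair(c, c), pair(a, a))   [R1 at 1.2]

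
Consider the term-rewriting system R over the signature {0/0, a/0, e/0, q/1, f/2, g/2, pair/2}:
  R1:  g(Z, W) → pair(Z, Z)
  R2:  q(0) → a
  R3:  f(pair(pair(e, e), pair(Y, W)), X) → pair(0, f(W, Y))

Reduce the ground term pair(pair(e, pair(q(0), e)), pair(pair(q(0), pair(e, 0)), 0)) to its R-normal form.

pair(pair(e, pair(a, e)), pair(pair(a, pair(e, 0)), 0))

1. pair(pair(e, pair(q(0), e)), pair(pair(q(0), pair(e, 0)), 0))  →  pair(pair(e, pair(a, e)), pair(pair(q(0), pair(e, 0)), 0))   [R2 at 1.2.1]
2. pair(pair(e, pair(a, e)), pair(pair(q(0), pair(e, 0)), 0))  →  pair(pair(e, pair(a, e)), pair(pair(a, pair(e, 0)), 0))   [R2 at 2.1.1]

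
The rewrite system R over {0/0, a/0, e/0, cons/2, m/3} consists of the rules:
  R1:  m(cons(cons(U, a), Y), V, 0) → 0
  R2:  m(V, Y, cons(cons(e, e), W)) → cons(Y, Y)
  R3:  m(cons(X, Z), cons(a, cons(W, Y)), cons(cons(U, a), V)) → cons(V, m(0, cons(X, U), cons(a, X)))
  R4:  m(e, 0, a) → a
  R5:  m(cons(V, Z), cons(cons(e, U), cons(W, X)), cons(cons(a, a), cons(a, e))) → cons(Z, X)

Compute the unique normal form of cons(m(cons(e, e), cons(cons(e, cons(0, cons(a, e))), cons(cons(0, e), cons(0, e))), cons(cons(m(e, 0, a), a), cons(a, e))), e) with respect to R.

cons(cons(e, cons(0, e)), e)

1. cons(m(cons(e, e), cons(cons(e, cons(0, cons(a, e))), cons(cons(0, e), cons(0, e))), cons(cons(m(e, 0, a), a), cons(a, e))), e)  →  cons(m(cons(e, e), cons(cons(e, cons(0, cons(a, e))), cons(cons(0, e), cons(0, e))), cons(cons(a, a), cons(a, e))), e)   [R4 at 1.3.1.1]
2. cons(m(cons(e, e), cons(cons(e, cons(0, cons(a, e))), cons(cons(0, e), cons(0, e))), cons(cons(a, a), cons(a, e))), e)  →  cons(cons(e, cons(0, e)), e)   [R5 at 1]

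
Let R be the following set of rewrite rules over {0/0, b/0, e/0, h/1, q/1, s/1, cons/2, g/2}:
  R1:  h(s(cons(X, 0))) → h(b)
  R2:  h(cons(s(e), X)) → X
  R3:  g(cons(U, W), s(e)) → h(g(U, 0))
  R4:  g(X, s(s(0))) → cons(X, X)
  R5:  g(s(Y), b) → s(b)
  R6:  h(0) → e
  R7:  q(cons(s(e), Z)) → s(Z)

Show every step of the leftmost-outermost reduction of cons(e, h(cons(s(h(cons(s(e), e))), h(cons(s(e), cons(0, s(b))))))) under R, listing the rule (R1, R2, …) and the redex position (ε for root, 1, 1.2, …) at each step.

1. cons(e, h(cons(s(h(cons(s(e), e))), h(cons(s(e), cons(0, s(b)))))))  →  cons(e, h(cons(s(e), h(cons(s(e), cons(0, s(b)))))))   [R2 at 2.1.1.1]
2. cons(e, h(cons(s(e), h(cons(s(e), cons(0, s(b)))))))  →  cons(e, h(cons(s(e), cons(0, s(b)))))   [R2 at 2]
3. cons(e, h(cons(s(e), cons(0, s(b)))))  →  cons(e, cons(0, s(b)))   [R2 at 2]

cons(e, cons(0, s(b)))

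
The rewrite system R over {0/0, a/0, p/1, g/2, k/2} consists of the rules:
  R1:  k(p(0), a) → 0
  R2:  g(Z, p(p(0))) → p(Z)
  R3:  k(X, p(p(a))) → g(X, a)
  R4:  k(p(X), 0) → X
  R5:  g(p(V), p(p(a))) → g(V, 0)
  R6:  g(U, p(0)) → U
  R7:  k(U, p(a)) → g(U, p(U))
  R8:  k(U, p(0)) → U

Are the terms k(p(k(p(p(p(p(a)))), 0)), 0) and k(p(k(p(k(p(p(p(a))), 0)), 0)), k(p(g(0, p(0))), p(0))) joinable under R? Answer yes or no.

Reduce t₁ = k(p(k(p(p(p(p(a)))), 0)), 0):
1. k(p(k(p(p(p(p(a)))), 0)), 0)  →  k(p(p(p(p(a)))), 0)   [R4 at ε]
2. k(p(p(p(p(a)))), 0)  →  p(p(p(a)))   [R4 at ε]

Reduce t₂ = k(p(k(p(k(p(p(p(a))), 0)), 0)), k(p(g(0, p(0))), p(0))):
1. k(p(k(p(k(p(p(p(a))), 0)), 0)), k(p(g(0, p(0))), p(0)))  →  k(p(k(p(p(p(a))), 0)), k(p(g(0, p(0))), p(0)))   [R4 at 1.1]
2. k(p(k(p(p(p(a))), 0)), k(p(g(0, p(0))), p(0)))  →  k(p(p(p(a))), k(p(g(0, p(0))), p(0)))   [R4 at 1.1]
3. k(p(p(p(a))), k(p(g(0, p(0))), p(0)))  →  k(p(p(p(a))), p(g(0, p(0))))   [R8 at 2]
4. k(p(p(p(a))), p(g(0, p(0))))  →  k(p(p(p(a))), p(0))   [R6 at 2.1]
5. k(p(p(p(a))), p(0))  →  p(p(p(a)))   [R8 at ε]

yes — NF(t₁) = p(p(p(a))), NF(t₂) = p(p(p(a)))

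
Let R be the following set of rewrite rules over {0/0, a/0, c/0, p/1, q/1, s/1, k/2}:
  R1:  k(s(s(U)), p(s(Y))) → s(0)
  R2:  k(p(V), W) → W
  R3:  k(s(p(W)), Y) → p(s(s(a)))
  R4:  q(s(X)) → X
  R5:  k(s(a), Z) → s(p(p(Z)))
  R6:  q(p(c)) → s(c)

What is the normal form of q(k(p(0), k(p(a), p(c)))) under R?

1. q(k(p(0), k(p(a), p(c))))  →  q(k(p(a), p(c)))   [R2 at 1]
2. q(k(p(a), p(c)))  →  q(p(c))   [R2 at 1]
3. q(p(c))  →  s(c)   [R6 at ε]

s(c)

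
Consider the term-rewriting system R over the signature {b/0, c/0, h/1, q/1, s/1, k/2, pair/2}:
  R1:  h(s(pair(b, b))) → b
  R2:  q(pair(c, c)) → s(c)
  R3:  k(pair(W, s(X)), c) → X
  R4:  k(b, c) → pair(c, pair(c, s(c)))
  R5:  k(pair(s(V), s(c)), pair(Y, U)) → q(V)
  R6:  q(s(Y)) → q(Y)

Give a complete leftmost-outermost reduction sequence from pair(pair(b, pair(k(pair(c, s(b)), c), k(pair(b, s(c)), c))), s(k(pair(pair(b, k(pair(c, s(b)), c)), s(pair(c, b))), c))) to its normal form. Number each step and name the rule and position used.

pair(pair(b, pair(b, c)), s(pair(c, b)))

1. pair(pair(b, pair(k(pair(c, s(b)), c), k(pair(b, s(c)), c))), s(k(pair(pair(b, k(pair(c, s(b)), c)), s(pair(c, b))), c)))  →  pair(pair(b, pair(b, k(pair(b, s(c)), c))), s(k(pair(pair(b, k(pair(c, s(b)), c)), s(pair(c, b))), c)))   [R3 at 1.2.1]
2. pair(pair(b, pair(b, k(pair(b, s(c)), c))), s(k(pair(pair(b, k(pair(c, s(b)), c)), s(pair(c, b))), c)))  →  pair(pair(b, pair(b, c)), s(k(pair(pair(b, k(pair(c, s(b)), c)), s(pair(c, b))), c)))   [R3 at 1.2.2]
3. pair(pair(b, pair(b, c)), s(k(pair(pair(b, k(pair(c, s(b)), c)), s(pair(c, b))), c)))  →  pair(pair(b, pair(b, c)), s(pair(c, b)))   [R3 at 2.1]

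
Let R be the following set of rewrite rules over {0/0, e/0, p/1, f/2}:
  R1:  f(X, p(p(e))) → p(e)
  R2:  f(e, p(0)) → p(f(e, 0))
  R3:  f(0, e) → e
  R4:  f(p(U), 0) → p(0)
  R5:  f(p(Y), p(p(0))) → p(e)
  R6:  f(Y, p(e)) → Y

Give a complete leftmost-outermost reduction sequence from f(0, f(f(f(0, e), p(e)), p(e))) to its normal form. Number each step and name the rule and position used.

e

1. f(0, f(f(f(0, e), p(e)), p(e)))  →  f(0, f(f(0, e), p(e)))   [R6 at 2]
2. f(0, f(f(0, e), p(e)))  →  f(0, f(0, e))   [R6 at 2]
3. f(0, f(0, e))  →  f(0, e)   [R3 at 2]
4. f(0, e)  →  e   [R3 at ε]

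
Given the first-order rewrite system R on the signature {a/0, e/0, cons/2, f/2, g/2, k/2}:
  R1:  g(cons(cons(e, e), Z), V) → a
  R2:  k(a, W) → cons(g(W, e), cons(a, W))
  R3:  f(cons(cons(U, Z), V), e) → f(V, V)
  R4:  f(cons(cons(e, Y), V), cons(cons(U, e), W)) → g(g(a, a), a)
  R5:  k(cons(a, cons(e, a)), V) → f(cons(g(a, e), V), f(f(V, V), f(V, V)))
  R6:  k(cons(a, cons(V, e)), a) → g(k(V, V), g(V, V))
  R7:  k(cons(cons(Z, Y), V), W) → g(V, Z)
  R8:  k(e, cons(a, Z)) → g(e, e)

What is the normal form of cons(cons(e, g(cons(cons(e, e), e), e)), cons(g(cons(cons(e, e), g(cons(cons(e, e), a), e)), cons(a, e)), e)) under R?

1. cons(cons(e, g(cons(cons(e, e), e), e)), cons(g(cons(cons(e, e), g(cons(cons(e, e), a), e)), cons(a, e)), e))  →  cons(cons(e, a), cons(g(cons(cons(e, e), g(cons(cons(e, e), a), e)), cons(a, e)), e))   [R1 at 1.2]
2. cons(cons(e, a), cons(g(cons(cons(e, e), g(cons(cons(e, e), a), e)), cons(a, e)), e))  →  cons(cons(e, a), cons(a, e))   [R1 at 2.1]

cons(cons(e, a), cons(a, e))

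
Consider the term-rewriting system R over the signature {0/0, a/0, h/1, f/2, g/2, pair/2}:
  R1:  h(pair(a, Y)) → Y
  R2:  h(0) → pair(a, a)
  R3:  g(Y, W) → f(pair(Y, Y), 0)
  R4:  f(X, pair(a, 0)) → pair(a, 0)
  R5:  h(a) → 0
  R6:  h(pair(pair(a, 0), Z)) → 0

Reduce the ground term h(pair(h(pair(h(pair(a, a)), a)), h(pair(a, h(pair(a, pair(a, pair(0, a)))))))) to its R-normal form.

pair(a, pair(0, a))

1. h(pair(h(pair(h(pair(a, a)), a)), h(pair(a, h(pair(a, pair(a, pair(0, a))))))))  →  h(pair(h(pair(a, a)), h(pair(a, h(pair(a, pair(a, pair(0, a))))))))   [R1 at 1.1.1.1]
2. h(pair(h(pair(a, a)), h(pair(a, h(pair(a, pair(a, pair(0, a))))))))  →  h(pair(a, h(pair(a, h(pair(a, pair(a, pair(0, a))))))))   [R1 at 1.1]
3. h(pair(a, h(pair(a, h(pair(a, pair(a, pair(0, a))))))))  →  h(pair(a, h(pair(a, pair(a, pair(0, a))))))   [R1 at ε]
4. h(pair(a, h(pair(a, pair(a, pair(0, a))))))  →  h(pair(a, pair(a, pair(0, a))))   [R1 at ε]
5. h(pair(a, pair(a, pair(0, a))))  →  pair(a, pair(0, a))   [R1 at ε]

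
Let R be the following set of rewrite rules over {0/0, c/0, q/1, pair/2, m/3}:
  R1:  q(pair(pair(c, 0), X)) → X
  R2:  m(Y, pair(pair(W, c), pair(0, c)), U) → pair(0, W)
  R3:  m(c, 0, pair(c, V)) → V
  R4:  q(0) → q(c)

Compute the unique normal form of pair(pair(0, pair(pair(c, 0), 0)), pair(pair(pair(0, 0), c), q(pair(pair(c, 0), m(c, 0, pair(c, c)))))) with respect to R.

1. pair(pair(0, pair(pair(c, 0), 0)), pair(pair(pair(0, 0), c), q(pair(pair(c, 0), m(c, 0, pair(c, c))))))  →  pair(pair(0, pair(pair(c, 0), 0)), pair(pair(pair(0, 0), c), m(c, 0, pair(c, c))))   [R1 at 2.2]
2. pair(pair(0, pair(pair(c, 0), 0)), pair(pair(pair(0, 0), c), m(c, 0, pair(c, c))))  →  pair(pair(0, pair(pair(c, 0), 0)), pair(pair(pair(0, 0), c), c))   [R3 at 2.2]

pair(pair(0, pair(pair(c, 0), 0)), pair(pair(pair(0, 0), c), c))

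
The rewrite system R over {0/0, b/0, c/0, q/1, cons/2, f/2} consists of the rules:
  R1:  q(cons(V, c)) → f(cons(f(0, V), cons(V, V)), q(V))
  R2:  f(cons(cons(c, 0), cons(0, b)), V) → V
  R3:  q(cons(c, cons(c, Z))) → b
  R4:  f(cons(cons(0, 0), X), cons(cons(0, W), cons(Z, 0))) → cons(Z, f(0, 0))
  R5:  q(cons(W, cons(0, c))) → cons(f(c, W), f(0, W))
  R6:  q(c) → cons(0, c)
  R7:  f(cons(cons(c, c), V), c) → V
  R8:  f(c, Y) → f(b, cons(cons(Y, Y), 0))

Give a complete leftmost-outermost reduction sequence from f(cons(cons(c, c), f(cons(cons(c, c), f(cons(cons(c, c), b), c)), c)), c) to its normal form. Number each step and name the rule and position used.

b

1. f(cons(cons(c, c), f(cons(cons(c, c), f(cons(cons(c, c), b), c)), c)), c)  →  f(cons(cons(c, c), f(cons(cons(c, c), b), c)), c)   [R7 at ε]
2. f(cons(cons(c, c), f(cons(cons(c, c), b), c)), c)  →  f(cons(cons(c, c), b), c)   [R7 at ε]
3. f(cons(cons(c, c), b), c)  →  b   [R7 at ε]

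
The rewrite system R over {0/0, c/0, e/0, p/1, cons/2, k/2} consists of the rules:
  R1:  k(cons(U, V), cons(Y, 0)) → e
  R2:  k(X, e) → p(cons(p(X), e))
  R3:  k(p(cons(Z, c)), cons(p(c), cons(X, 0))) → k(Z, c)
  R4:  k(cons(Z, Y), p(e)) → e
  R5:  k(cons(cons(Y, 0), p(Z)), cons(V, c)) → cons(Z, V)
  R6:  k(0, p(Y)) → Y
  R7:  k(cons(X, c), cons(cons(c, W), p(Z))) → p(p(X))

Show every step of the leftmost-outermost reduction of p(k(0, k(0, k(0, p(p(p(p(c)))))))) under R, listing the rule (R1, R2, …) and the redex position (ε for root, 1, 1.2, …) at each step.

p(p(c))

1. p(k(0, k(0, k(0, p(p(p(p(c))))))))  →  p(k(0, k(0, p(p(p(c))))))   [R6 at 1.2.2]
2. p(k(0, k(0, p(p(p(c))))))  →  p(k(0, p(p(c))))   [R6 at 1.2]
3. p(k(0, p(p(c))))  →  p(p(c))   [R6 at 1]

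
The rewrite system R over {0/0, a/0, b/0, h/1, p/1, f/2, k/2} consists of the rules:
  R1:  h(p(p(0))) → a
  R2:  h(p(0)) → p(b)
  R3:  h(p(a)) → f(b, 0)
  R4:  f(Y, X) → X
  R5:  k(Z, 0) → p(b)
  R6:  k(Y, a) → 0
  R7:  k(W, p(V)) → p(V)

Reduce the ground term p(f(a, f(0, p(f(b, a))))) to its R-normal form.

p(p(a))

1. p(f(a, f(0, p(f(b, a)))))  →  p(f(0, p(f(b, a))))   [R4 at 1]
2. p(f(0, p(f(b, a))))  →  p(p(f(b, a)))   [R4 at 1]
3. p(p(f(b, a)))  →  p(p(a))   [R4 at 1.1]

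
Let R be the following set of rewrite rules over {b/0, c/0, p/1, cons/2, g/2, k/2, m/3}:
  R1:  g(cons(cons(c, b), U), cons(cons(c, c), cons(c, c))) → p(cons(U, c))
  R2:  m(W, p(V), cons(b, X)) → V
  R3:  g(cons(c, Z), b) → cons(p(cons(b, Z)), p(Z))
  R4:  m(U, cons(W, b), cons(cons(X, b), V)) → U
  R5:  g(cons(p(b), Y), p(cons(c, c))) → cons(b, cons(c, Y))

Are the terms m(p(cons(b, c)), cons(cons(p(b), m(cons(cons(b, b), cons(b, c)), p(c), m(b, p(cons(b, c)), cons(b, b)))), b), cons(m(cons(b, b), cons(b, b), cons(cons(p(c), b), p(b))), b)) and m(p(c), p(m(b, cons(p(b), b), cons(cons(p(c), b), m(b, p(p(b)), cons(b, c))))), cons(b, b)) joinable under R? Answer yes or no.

no — NF(t₁) = p(cons(b, c)), NF(t₂) = b

Reduce t₁ = m(p(cons(b, c)), cons(cons(p(b), m(cons(cons(b, b), cons(b, c)), p(c), m(b, p(cons(b, c)), cons(b, b)))), b), cons(m(cons(b, b), cons(b, b), cons(cons(p(c), b), p(b))), b)):
1. m(p(cons(b, c)), cons(cons(p(b), m(cons(cons(b, b), cons(b, c)), p(c), m(b, p(cons(b, c)), cons(b, b)))), b), cons(m(cons(b, b), cons(b, b), cons(cons(p(c), b), p(b))), b))  →  m(p(cons(b, c)), cons(cons(p(b), m(cons(cons(b, b), cons(b, c)), p(c), cons(b, c))), b), cons(m(cons(b, b), cons(b, b), cons(cons(p(c), b), p(b))), b))   [R2 at 2.1.2.3]
2. m(p(cons(b, c)), cons(cons(p(b), m(cons(cons(b, b), cons(b, c)), p(c), cons(b, c))), b), cons(m(cons(b, b), cons(b, b), cons(cons(p(c), b), p(b))), b))  →  m(p(cons(b, c)), cons(cons(p(b), c), b), cons(m(cons(b, b), cons(b, b), cons(cons(p(c), b), p(b))), b))   [R2 at 2.1.2]
3. m(p(cons(b, c)), cons(cons(p(b), c), b), cons(m(cons(b, b), cons(b, b), cons(cons(p(c), b), p(b))), b))  →  m(p(cons(b, c)), cons(cons(p(b), c), b), cons(cons(b, b), b))   [R4 at 3.1]
4. m(p(cons(b, c)), cons(cons(p(b), c), b), cons(cons(b, b), b))  →  p(cons(b, c))   [R4 at ε]

Reduce t₂ = m(p(c), p(m(b, cons(p(b), b), cons(cons(p(c), b), m(b, p(p(b)), cons(b, c))))), cons(b, b)):
1. m(p(c), p(m(b, cons(p(b), b), cons(cons(p(c), b), m(b, p(p(b)), cons(b, c))))), cons(b, b))  →  m(b, cons(p(b), b), cons(cons(p(c), b), m(b, p(p(b)), cons(b, c))))   [R2 at ε]
2. m(b, cons(p(b), b), cons(cons(p(c), b), m(b, p(p(b)), cons(b, c))))  →  b   [R4 at ε]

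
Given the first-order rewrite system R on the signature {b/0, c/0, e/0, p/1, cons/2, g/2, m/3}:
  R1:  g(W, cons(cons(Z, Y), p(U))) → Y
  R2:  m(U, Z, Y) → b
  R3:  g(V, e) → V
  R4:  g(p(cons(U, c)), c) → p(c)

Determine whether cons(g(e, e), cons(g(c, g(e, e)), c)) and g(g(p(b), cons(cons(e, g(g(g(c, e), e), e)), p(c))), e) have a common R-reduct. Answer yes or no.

Reduce t₁ = cons(g(e, e), cons(g(c, g(e, e)), c)):
1. cons(g(e, e), cons(g(c, g(e, e)), c))  →  cons(e, cons(g(c, g(e, e)), c))   [R3 at 1]
2. cons(e, cons(g(c, g(e, e)), c))  →  cons(e, cons(g(c, e), c))   [R3 at 2.1.2]
3. cons(e, cons(g(c, e), c))  →  cons(e, cons(c, c))   [R3 at 2.1]

Reduce t₂ = g(g(p(b), cons(cons(e, g(g(g(c, e), e), e)), p(c))), e):
1. g(g(p(b), cons(cons(e, g(g(g(c, e), e), e)), p(c))), e)  →  g(p(b), cons(cons(e, g(g(g(c, e), e), e)), p(c)))   [R3 at ε]
2. g(p(b), cons(cons(e, g(g(g(c, e), e), e)), p(c)))  →  g(g(g(c, e), e), e)   [R1 at ε]
3. g(g(g(c, e), e), e)  →  g(g(c, e), e)   [R3 at ε]
4. g(g(c, e), e)  →  g(c, e)   [R3 at ε]
5. g(c, e)  →  c   [R3 at ε]

no — NF(t₁) = cons(e, cons(c, c)), NF(t₂) = c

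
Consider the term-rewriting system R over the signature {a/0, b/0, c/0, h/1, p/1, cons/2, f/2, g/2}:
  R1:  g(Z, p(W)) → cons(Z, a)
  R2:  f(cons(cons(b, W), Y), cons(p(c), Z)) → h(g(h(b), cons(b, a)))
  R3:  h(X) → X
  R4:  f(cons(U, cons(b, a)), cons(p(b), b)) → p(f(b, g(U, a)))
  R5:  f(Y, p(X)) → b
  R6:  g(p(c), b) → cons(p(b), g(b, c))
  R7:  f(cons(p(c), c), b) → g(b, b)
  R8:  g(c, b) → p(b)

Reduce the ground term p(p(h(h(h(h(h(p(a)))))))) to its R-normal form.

p(p(p(a)))

1. p(p(h(h(h(h(h(p(a))))))))  →  p(p(h(h(h(h(p(a)))))))   [R3 at 1.1]
2. p(p(h(h(h(h(p(a)))))))  →  p(p(h(h(h(p(a))))))   [R3 at 1.1]
3. p(p(h(h(h(p(a))))))  →  p(p(h(h(p(a)))))   [R3 at 1.1]
4. p(p(h(h(p(a)))))  →  p(p(h(p(a))))   [R3 at 1.1]
5. p(p(h(p(a))))  →  p(p(p(a)))   [R3 at 1.1]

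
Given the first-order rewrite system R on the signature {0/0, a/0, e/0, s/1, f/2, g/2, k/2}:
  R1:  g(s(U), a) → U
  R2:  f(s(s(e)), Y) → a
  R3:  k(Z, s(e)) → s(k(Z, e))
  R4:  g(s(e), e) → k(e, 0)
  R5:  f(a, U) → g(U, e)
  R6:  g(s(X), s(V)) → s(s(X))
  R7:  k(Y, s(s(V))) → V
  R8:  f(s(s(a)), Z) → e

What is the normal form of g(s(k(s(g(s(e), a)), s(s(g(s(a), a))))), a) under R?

1. g(s(k(s(g(s(e), a)), s(s(g(s(a), a))))), a)  →  k(s(g(s(e), a)), s(s(g(s(a), a))))   [R1 at ε]
2. k(s(g(s(e), a)), s(s(g(s(a), a))))  →  g(s(a), a)   [R7 at ε]
3. g(s(a), a)  →  a   [R1 at ε]

a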